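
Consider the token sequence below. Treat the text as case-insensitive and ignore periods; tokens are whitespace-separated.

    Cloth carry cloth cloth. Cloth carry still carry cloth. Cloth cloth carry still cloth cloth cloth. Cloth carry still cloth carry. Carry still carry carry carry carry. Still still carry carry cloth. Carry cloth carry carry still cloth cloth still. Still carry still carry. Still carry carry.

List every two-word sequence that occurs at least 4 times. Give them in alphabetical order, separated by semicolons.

carry carry; carry cloth; carry still; cloth carry; cloth cloth; still carry

Bigram counts meeting the condition (at least 4 times):
  carry carry: 7
  carry cloth: 4
  carry still: 8
  cloth carry: 7
  cloth cloth: 8
  still carry: 6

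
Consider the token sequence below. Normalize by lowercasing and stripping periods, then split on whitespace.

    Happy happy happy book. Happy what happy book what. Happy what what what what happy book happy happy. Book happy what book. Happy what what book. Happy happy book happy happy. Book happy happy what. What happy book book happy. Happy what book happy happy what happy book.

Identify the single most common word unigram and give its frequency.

"happy", 23 times

Unigram frequencies (highest first):
  happy: 23
  what: 13
  book: 12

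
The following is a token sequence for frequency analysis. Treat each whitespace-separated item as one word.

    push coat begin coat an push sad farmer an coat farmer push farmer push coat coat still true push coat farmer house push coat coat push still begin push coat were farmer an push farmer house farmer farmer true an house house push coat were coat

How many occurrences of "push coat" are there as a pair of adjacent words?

Scanning the 45 overlapping bigram windows for "push coat":
  position 1–2: push coat
  position 14–15: push coat
  position 19–20: push coat
  position 23–24: push coat
  position 29–30: push coat
  position 43–44: push coat

6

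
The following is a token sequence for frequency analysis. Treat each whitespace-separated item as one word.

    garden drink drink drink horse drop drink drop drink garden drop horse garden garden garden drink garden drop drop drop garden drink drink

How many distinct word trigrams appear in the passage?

19

23 tokens → 21 trigram windows in total.
Repeated trigrams (each contributes count−1 duplicates):
  drink garden drop: 2
  garden drink drink: 2
2 duplicate windows → 21 − 2 = 19 distinct.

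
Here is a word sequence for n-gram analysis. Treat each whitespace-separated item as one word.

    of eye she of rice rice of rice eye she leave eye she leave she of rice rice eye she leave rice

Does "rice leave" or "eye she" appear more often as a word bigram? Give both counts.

"eye she" (4 vs 0)

"rice leave": 0 occurrences
"eye she": 4 occurrences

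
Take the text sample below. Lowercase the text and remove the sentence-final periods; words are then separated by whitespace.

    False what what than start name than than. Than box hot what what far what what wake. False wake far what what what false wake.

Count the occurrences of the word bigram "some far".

Scanning the 24 overlapping bigram windows for "some far":
  (none found)

0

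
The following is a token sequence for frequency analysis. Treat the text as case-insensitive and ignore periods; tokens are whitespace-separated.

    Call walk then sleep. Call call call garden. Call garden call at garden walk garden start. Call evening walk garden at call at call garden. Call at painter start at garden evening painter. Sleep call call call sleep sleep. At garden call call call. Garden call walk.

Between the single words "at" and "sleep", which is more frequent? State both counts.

"at" (6 vs 4)

"at": 6 occurrences
"sleep": 4 occurrences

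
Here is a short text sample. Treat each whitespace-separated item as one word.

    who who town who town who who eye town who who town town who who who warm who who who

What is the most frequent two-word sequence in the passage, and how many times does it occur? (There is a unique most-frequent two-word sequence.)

Bigram frequencies (highest first):
  who who: 7
  town who: 4
  who town: 3
  who eye: 1
  eye town: 1
  town town: 1
  … (2 more, each ≤ 1)

"who who", 7 times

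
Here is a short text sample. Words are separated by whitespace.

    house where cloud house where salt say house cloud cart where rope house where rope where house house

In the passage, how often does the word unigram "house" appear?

Scanning the 18 tokens for "house":
  position 1: house
  position 4: house
  position 8: house
  position 13: house
  position 17: house
  position 18: house

6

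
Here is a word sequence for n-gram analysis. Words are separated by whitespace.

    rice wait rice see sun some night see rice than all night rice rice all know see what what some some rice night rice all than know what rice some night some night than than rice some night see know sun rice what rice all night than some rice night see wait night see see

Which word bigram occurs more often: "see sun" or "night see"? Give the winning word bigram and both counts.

"see sun": 1 occurrence
"night see": 4 occurrences

"night see" (4 vs 1)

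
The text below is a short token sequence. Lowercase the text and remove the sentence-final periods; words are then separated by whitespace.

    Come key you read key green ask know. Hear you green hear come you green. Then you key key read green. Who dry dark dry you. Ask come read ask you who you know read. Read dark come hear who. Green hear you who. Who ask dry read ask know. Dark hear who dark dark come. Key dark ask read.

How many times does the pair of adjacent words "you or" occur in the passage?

Scanning the 59 overlapping bigram windows for "you or":
  (none found)

0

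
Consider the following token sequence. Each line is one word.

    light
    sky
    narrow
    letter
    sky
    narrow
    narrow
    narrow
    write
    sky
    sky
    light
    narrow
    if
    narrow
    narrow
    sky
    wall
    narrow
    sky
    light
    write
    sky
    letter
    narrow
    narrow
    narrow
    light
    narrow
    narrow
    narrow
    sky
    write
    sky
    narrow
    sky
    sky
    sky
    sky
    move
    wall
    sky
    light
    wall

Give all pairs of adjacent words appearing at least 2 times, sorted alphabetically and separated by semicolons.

light narrow; narrow narrow; narrow sky; sky light; sky narrow; sky sky; write sky

Bigram counts meeting the condition (at least 2 times):
  light narrow: 2
  narrow narrow: 7
  narrow sky: 4
  sky light: 3
  sky narrow: 3
  sky sky: 4
  write sky: 3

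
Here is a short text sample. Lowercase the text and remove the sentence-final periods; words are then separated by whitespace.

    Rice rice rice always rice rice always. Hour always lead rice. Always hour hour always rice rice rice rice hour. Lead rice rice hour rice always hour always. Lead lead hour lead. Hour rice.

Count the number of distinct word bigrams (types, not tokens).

34 tokens → 33 bigram windows in total.
Repeated bigrams (each contributes count−1 duplicates):
  rice rice: 7
  rice always: 4
  always hour: 3
  hour always: 3
  always lead: 2
  always rice: 2
  hour lead: 2
  hour rice: 2
  … (3 more repeated)
20 duplicate windows → 33 − 20 = 13 distinct.

13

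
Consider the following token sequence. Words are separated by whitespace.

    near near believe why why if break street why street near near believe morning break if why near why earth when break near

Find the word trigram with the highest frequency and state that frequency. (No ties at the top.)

"near near believe", 2 times

Trigram frequencies (highest first):
  near near believe: 2
  near believe why: 1
  believe why why: 1
  why why if: 1
  why if break: 1
  if break street: 1
  … (14 more, each ≤ 1)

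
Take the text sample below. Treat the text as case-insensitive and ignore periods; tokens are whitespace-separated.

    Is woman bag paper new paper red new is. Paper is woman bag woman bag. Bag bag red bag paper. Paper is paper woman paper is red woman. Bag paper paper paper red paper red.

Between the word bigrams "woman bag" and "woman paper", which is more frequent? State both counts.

"woman bag": 4 occurrences
"woman paper": 1 occurrence

"woman bag" (4 vs 1)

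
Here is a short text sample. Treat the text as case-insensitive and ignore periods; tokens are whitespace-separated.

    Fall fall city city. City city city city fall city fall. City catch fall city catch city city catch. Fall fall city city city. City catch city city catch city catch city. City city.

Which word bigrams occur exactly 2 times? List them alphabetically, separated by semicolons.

catch fall; city fall; fall fall

Bigram counts meeting the condition (exactly 2 times):
  catch fall: 2
  city fall: 2
  fall fall: 2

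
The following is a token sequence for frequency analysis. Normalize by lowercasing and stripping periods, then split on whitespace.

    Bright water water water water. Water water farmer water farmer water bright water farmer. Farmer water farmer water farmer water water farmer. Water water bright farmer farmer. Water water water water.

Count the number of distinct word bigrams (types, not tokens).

31 tokens → 30 bigram windows in total.
Repeated bigrams (each contributes count−1 duplicates):
  water water: 10
  farmer water: 7
  water farmer: 6
  bright water: 2
  farmer farmer: 2
  water bright: 2
23 duplicate windows → 30 − 23 = 7 distinct.

7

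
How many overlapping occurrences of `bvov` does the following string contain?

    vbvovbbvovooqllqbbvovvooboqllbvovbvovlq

Sliding a length-4 window over the 39 characters (36 positions):
  position 2–5: bvov
  position 7–10: bvov
  position 18–21: bvov
  position 30–33: bvov
  position 34–37: bvov

5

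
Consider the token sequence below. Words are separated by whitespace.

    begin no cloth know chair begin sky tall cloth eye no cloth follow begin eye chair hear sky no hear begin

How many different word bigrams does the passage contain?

19

21 tokens → 20 bigram windows in total.
Repeated bigrams (each contributes count−1 duplicates):
  no cloth: 2
1 duplicate windows → 20 − 1 = 19 distinct.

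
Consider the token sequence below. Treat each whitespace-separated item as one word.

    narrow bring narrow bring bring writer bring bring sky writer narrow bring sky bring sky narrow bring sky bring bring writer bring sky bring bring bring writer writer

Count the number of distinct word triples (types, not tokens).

28 tokens → 26 trigram windows in total.
Repeated trigrams (each contributes count−1 duplicates):
  bring bring writer: 3
  bring sky bring: 3
  bring writer bring: 2
  narrow bring sky: 2
  sky bring bring: 2
7 duplicate windows → 26 − 7 = 19 distinct.

19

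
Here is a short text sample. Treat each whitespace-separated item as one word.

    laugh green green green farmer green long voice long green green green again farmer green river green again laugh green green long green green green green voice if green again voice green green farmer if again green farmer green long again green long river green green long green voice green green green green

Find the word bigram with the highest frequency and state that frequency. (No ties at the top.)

Bigram frequencies (highest first):
  green green: 13
  green long: 5
  green farmer: 3
  farmer green: 3
  long green: 3
  green again: 3
  … (17 more, each ≤ 2)

"green green", 13 times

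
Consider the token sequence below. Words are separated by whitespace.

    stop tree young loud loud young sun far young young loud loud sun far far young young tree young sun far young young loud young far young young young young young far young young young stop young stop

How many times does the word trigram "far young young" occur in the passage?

5

Scanning the 36 overlapping trigram windows for "far young young":
  position 8–10: far young young
  position 15–17: far young young
  position 21–23: far young young
  position 26–28: far young young
  position 32–34: far young young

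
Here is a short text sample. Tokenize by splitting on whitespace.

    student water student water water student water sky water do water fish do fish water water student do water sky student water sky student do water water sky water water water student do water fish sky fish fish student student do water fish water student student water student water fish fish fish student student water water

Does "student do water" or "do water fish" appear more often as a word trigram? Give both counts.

"student do water" (4 vs 3)

"student do water": 4 occurrences
"do water fish": 3 occurrences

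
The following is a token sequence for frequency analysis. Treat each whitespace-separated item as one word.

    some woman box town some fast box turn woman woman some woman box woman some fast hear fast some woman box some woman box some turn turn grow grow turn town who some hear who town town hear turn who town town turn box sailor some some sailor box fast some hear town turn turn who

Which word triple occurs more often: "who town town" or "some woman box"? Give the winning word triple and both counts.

"who town town": 2 occurrences
"some woman box": 4 occurrences

"some woman box" (4 vs 2)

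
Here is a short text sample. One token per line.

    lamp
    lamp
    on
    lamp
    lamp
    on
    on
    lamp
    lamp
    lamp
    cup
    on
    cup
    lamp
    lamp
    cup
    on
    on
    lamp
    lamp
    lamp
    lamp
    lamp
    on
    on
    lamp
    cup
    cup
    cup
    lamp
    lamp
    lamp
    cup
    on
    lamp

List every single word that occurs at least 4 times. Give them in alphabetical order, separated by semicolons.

Unigram counts meeting the condition (at least 4 times):
  cup: 7
  lamp: 19
  on: 9

cup; lamp; on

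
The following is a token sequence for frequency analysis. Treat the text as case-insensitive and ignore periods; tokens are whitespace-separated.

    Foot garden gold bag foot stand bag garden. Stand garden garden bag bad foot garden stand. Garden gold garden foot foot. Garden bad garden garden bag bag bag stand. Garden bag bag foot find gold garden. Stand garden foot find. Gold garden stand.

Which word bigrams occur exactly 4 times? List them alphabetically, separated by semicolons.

Bigram counts meeting the condition (exactly 4 times):
  garden stand: 4
  stand garden: 4

garden stand; stand garden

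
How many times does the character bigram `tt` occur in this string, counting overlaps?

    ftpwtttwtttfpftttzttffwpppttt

Sliding a length-2 window over the 29 characters (28 positions):
  position 5–6: tt
  position 6–7: tt
  position 9–10: tt
  position 10–11: tt
  position 15–16: tt
  position 16–17: tt
  position 19–20: tt
  position 27–28: tt
  position 28–29: tt

9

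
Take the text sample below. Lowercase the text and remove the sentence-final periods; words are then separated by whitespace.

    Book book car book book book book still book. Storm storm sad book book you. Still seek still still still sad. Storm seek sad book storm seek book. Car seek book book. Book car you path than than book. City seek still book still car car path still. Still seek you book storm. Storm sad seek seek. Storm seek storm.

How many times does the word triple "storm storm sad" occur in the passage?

Scanning the 58 overlapping trigram windows for "storm storm sad":
  position 10–12: storm storm sad
  position 53–55: storm storm sad

2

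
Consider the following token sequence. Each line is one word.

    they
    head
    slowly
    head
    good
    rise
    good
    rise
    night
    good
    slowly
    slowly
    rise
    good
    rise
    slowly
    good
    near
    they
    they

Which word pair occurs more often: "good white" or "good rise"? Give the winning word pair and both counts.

"good white": 0 occurrences
"good rise": 3 occurrences

"good rise" (3 vs 0)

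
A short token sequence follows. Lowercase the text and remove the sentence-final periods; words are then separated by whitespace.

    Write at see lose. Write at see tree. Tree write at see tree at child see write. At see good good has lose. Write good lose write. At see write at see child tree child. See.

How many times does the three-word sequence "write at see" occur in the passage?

6

Scanning the 34 overlapping trigram windows for "write at see":
  position 1–3: write at see
  position 5–7: write at see
  position 10–12: write at see
  position 17–19: write at see
  position 27–29: write at see
  position 30–32: write at see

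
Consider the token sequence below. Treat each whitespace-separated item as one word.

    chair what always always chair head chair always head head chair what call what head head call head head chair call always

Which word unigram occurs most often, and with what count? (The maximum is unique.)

"head", 7 times

Unigram frequencies (highest first):
  head: 7
  chair: 5
  always: 4
  what: 3
  call: 3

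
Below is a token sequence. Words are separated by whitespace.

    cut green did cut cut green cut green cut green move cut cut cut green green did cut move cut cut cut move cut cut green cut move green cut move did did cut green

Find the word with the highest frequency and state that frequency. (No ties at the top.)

Unigram frequencies (highest first):
  cut: 17
  green: 9
  move: 5
  did: 4

"cut", 17 times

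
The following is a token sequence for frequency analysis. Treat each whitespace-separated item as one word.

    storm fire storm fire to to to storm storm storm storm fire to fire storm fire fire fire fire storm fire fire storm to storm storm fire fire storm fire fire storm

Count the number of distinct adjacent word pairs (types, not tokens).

32 tokens → 31 bigram windows in total.
Repeated bigrams (each contributes count−1 duplicates):
  storm fire: 7
  fire fire: 6
  fire storm: 6
  storm storm: 4
  fire to: 2
  to storm: 2
  to to: 2
22 duplicate windows → 31 − 22 = 9 distinct.

9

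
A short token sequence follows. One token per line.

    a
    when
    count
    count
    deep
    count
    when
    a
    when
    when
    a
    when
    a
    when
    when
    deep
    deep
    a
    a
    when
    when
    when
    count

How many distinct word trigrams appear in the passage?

17

23 tokens → 21 trigram windows in total.
Repeated trigrams (each contributes count−1 duplicates):
  a when when: 3
  when a when: 3
4 duplicate windows → 21 − 4 = 17 distinct.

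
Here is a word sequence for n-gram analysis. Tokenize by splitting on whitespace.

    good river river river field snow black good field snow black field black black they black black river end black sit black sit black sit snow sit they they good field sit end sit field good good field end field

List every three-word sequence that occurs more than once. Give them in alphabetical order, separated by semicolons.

black sit black; field snow black; sit black sit

Trigram counts meeting the condition (more than once):
  black sit black: 2
  field snow black: 2
  sit black sit: 2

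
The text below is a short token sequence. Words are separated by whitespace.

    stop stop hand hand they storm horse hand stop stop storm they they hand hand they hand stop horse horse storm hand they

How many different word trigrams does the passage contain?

23 tokens → 21 trigram windows in total.
Repeated trigrams (each contributes count−1 duplicates):
  hand hand they: 2
1 duplicate windows → 21 − 1 = 20 distinct.

20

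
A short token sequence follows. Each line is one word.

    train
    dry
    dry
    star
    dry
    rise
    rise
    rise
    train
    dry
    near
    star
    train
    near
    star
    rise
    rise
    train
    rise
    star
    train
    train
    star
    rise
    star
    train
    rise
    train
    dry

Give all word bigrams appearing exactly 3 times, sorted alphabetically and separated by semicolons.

Bigram counts meeting the condition (exactly 3 times):
  rise rise: 3
  rise train: 3
  star train: 3
  train dry: 3

rise rise; rise train; star train; train dry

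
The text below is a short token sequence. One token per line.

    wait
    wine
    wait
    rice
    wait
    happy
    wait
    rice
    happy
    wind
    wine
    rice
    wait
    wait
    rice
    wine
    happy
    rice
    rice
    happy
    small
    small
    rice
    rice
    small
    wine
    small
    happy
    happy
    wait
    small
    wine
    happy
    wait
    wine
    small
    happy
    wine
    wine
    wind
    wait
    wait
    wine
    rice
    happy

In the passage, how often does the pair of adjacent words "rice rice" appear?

2

Scanning the 44 overlapping bigram windows for "rice rice":
  position 18–19: rice rice
  position 23–24: rice rice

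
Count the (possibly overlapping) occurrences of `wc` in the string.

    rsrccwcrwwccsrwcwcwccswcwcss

7

Sliding a length-2 window over the 28 characters (27 positions):
  position 6–7: wc
  position 10–11: wc
  position 15–16: wc
  position 17–18: wc
  position 19–20: wc
  position 23–24: wc
  position 25–26: wc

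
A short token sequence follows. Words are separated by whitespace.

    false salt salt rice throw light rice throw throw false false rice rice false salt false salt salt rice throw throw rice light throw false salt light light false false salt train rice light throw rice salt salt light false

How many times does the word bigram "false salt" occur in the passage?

5

Scanning the 39 overlapping bigram windows for "false salt":
  position 1–2: false salt
  position 14–15: false salt
  position 16–17: false salt
  position 25–26: false salt
  position 30–31: false salt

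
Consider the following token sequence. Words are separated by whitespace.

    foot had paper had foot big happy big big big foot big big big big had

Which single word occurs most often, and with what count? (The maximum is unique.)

Unigram frequencies (highest first):
  big: 8
  foot: 3
  had: 3
  paper: 1
  happy: 1

"big", 8 times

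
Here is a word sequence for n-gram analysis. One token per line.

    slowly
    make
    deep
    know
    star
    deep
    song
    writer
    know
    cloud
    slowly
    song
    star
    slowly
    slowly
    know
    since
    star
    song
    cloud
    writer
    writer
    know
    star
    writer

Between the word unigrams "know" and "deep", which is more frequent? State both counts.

"know": 4 occurrences
"deep": 2 occurrences

"know" (4 vs 2)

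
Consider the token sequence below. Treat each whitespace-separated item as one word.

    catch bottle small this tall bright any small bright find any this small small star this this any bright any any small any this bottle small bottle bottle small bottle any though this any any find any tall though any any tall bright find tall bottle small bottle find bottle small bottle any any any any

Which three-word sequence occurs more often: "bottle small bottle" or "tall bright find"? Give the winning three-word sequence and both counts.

"bottle small bottle" (4 vs 1)

"bottle small bottle": 4 occurrences
"tall bright find": 1 occurrence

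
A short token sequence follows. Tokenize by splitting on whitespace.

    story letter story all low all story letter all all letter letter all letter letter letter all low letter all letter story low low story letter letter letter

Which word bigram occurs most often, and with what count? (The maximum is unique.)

Bigram frequencies (highest first):
  letter letter: 5
  letter all: 4
  story letter: 3
  all letter: 3
  letter story: 2
  all low: 2
  … (8 more, each ≤ 1)

"letter letter", 5 times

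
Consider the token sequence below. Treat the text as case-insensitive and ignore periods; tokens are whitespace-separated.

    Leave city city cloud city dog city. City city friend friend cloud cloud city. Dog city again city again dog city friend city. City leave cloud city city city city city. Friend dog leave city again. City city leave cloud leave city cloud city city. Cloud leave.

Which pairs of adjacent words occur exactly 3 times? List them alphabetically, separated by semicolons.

Bigram counts meeting the condition (exactly 3 times):
  city again: 3
  city cloud: 3
  city friend: 3
  dog city: 3
  leave city: 3

city again; city cloud; city friend; dog city; leave city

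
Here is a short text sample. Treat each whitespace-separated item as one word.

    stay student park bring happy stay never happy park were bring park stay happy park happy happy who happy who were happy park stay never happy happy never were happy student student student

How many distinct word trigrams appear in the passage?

33 tokens → 31 trigram windows in total.
Repeated trigrams (each contributes count−1 duplicates):
  stay never happy: 2
1 duplicate windows → 31 − 1 = 30 distinct.

30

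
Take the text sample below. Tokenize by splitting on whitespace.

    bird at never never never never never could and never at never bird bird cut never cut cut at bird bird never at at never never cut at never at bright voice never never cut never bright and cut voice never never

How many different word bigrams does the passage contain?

42 tokens → 41 bigram windows in total.
Repeated bigrams (each contributes count−1 duplicates):
  never never: 7
  at never: 4
  never at: 3
  never cut: 3
  bird bird: 2
  cut at: 2
  cut never: 2
  voice never: 2
17 duplicate windows → 41 − 17 = 24 distinct.

24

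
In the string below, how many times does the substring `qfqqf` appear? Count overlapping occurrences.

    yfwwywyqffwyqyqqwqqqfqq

0

Sliding a length-5 window over the 23 characters (19 positions):
  (no match at any position)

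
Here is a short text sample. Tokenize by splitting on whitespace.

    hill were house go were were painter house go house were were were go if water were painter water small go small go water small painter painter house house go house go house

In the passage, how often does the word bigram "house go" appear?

4

Scanning the 32 overlapping bigram windows for "house go":
  position 3–4: house go
  position 8–9: house go
  position 29–30: house go
  position 31–32: house go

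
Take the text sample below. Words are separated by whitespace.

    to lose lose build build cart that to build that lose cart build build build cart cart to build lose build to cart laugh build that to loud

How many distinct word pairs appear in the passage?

28 tokens → 27 bigram windows in total.
Repeated bigrams (each contributes count−1 duplicates):
  build build: 3
  build cart: 2
  build that: 2
  lose build: 2
  that to: 2
  to build: 2
7 duplicate windows → 27 − 7 = 20 distinct.

20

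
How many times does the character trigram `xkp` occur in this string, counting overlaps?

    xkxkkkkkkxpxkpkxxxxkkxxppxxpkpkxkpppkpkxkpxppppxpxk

Sliding a length-3 window over the 51 characters (49 positions):
  position 12–14: xkp
  position 32–34: xkp
  position 40–42: xkp

3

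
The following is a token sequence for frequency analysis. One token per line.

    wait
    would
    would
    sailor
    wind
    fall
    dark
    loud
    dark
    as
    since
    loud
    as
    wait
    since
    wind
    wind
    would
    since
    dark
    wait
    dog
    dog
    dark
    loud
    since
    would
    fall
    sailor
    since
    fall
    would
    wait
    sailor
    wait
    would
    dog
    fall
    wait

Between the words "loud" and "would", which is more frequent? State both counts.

"loud": 3 occurrences
"would": 6 occurrences

"would" (6 vs 3)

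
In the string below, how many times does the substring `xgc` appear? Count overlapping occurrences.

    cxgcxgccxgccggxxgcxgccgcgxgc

6

Sliding a length-3 window over the 28 characters (26 positions):
  position 2–4: xgc
  position 5–7: xgc
  position 9–11: xgc
  position 16–18: xgc
  position 19–21: xgc
  position 26–28: xgc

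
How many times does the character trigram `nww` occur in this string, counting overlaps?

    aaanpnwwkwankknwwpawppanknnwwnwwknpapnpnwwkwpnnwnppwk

5

Sliding a length-3 window over the 53 characters (51 positions):
  position 6–8: nww
  position 15–17: nww
  position 27–29: nww
  position 30–32: nww
  position 40–42: nww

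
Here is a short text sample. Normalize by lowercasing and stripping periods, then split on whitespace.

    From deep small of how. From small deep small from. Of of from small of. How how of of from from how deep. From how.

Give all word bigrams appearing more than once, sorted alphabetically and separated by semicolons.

deep small; from how; from small; of from; of how; of of; small of

Bigram counts meeting the condition (more than once):
  deep small: 2
  from how: 2
  from small: 2
  of from: 2
  of how: 2
  of of: 2
  small of: 2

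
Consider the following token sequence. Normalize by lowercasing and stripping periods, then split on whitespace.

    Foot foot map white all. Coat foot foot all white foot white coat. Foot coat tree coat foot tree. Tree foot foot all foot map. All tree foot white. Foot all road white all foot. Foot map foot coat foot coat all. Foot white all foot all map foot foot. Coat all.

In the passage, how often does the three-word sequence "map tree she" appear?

Scanning the 50 overlapping trigram windows for "map tree she":
  (none found)

0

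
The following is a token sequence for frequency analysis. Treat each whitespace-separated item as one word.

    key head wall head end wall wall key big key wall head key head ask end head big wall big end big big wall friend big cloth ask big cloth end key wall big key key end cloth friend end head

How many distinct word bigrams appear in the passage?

41 tokens → 40 bigram windows in total.
Repeated bigrams (each contributes count−1 duplicates):
  big cloth: 2
  big key: 2
  big wall: 2
  end head: 2
  key head: 2
  key wall: 2
  wall big: 2
  wall head: 2
8 duplicate windows → 40 − 8 = 32 distinct.

32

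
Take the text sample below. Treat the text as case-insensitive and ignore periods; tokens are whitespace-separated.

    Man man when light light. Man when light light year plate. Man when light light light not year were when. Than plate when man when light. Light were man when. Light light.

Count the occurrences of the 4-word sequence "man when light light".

Scanning the 29 overlapping 4-gram windows for "man when light light":
  position 2–5: man when light light
  position 6–9: man when light light
  position 12–15: man when light light
  position 24–27: man when light light
  position 29–32: man when light light

5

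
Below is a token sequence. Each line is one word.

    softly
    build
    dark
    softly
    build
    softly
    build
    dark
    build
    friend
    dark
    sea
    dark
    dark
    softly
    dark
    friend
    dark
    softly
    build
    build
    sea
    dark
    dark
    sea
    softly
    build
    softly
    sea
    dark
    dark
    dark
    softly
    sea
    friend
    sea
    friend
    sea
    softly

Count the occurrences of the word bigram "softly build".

5

Scanning the 38 overlapping bigram windows for "softly build":
  position 1–2: softly build
  position 4–5: softly build
  position 6–7: softly build
  position 19–20: softly build
  position 26–27: softly build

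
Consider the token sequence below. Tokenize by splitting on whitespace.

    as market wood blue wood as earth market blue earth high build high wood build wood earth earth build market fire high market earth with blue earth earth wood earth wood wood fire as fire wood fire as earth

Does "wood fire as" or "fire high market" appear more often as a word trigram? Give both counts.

"wood fire as" (2 vs 1)

"wood fire as": 2 occurrences
"fire high market": 1 occurrence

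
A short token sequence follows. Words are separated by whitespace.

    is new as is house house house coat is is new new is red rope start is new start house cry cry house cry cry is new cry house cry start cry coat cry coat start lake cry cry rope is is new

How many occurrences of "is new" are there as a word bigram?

5

Scanning the 42 overlapping bigram windows for "is new":
  position 1–2: is new
  position 10–11: is new
  position 17–18: is new
  position 26–27: is new
  position 42–43: is new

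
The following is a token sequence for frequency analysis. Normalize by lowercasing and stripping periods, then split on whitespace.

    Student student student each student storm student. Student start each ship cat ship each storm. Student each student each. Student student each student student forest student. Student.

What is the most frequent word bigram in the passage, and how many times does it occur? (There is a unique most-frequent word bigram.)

Bigram frequencies (highest first):
  student student: 6
  student each: 4
  each student: 4
  storm student: 2
  student storm: 1
  student start: 1
  … (8 more, each ≤ 1)

"student student", 6 times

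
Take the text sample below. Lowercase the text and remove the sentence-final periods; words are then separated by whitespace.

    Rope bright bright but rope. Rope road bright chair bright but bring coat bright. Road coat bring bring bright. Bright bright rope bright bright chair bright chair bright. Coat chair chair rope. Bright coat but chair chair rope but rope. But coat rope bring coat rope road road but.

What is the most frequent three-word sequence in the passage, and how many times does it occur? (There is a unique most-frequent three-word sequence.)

"bright chair bright", 3 times

Trigram frequencies (highest first):
  bright chair bright: 3
  rope bright bright: 2
  chair chair rope: 2
  bright bright but: 1
  bright but rope: 1
  but rope rope: 1
  … (37 more, each ≤ 1)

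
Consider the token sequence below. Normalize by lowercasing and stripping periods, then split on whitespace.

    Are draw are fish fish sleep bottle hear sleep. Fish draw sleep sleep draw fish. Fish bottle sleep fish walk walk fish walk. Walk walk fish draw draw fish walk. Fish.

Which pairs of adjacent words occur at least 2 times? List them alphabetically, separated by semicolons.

draw fish; fish draw; fish fish; fish walk; sleep fish; walk fish; walk walk

Bigram counts meeting the condition (at least 2 times):
  draw fish: 2
  fish draw: 2
  fish fish: 2
  fish walk: 3
  sleep fish: 2
  walk fish: 3
  walk walk: 3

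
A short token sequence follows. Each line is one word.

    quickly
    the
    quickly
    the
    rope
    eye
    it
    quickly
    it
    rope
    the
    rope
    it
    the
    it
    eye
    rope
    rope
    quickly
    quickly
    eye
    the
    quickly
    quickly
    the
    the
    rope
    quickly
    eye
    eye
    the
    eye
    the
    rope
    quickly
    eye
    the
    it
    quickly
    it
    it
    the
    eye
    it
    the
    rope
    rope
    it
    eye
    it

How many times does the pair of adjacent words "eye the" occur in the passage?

4

Scanning the 49 overlapping bigram windows for "eye the":
  position 21–22: eye the
  position 30–31: eye the
  position 32–33: eye the
  position 36–37: eye the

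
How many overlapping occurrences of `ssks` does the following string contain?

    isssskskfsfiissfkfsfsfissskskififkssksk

3

Sliding a length-4 window over the 39 characters (36 positions):
  position 4–7: ssks
  position 25–28: ssks
  position 35–38: ssks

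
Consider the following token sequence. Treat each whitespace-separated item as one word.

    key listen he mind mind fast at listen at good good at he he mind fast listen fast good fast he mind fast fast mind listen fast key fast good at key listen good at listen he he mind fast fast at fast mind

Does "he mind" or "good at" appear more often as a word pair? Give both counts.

"he mind": 4 occurrences
"good at": 3 occurrences

"he mind" (4 vs 3)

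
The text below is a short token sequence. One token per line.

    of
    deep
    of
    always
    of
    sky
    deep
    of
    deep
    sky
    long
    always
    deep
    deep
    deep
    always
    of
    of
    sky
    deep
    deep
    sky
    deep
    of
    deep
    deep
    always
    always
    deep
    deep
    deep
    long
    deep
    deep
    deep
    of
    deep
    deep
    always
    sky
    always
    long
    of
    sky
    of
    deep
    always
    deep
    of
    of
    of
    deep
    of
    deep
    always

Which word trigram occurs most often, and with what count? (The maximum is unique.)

Trigram frequencies (highest first):
  deep of deep: 4
  deep deep deep: 3
  deep deep always: 3
  of deep of: 2
  of sky deep: 2
  sky deep of: 2
  … (34 more, each ≤ 2)

"deep of deep", 4 times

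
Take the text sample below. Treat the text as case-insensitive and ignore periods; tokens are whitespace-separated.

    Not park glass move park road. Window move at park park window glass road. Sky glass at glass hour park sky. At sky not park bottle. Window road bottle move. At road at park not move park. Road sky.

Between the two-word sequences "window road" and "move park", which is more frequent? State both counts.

"window road": 1 occurrence
"move park": 2 occurrences

"move park" (2 vs 1)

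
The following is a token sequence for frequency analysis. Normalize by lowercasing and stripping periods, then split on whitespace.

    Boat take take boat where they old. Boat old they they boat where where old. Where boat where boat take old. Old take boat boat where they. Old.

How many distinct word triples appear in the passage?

24

28 tokens → 26 trigram windows in total.
Repeated trigrams (each contributes count−1 duplicates):
  boat where they: 2
  where they old: 2
2 duplicate windows → 26 − 2 = 24 distinct.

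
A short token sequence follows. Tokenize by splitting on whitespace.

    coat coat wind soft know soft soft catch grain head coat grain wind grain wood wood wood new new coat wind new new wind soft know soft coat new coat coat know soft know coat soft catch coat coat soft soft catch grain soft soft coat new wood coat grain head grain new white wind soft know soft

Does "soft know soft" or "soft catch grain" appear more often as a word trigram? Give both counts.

"soft know soft" (3 vs 2)

"soft know soft": 3 occurrences
"soft catch grain": 2 occurrences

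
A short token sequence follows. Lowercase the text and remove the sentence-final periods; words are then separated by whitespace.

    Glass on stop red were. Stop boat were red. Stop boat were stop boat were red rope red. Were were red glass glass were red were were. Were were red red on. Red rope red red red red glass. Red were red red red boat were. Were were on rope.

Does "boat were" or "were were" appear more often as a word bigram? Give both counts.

"boat were": 4 occurrences
"were were": 6 occurrences

"were were" (6 vs 4)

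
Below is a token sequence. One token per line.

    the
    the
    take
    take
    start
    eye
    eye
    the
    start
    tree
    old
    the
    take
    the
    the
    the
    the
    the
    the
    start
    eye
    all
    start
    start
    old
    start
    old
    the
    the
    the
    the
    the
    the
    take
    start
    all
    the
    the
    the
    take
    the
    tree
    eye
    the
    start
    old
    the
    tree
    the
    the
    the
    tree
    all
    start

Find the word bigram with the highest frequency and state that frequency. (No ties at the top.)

Bigram frequencies (highest first):
  the the: 15
  the take: 4
  the start: 3
  old the: 3
  start old: 3
  the tree: 3
  … (17 more, each ≤ 2)

"the the", 15 times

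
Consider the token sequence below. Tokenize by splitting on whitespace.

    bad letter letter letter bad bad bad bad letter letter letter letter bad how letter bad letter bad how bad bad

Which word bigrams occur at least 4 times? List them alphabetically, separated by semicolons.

bad bad; letter bad; letter letter

Bigram counts meeting the condition (at least 4 times):
  bad bad: 4
  letter bad: 4
  letter letter: 5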